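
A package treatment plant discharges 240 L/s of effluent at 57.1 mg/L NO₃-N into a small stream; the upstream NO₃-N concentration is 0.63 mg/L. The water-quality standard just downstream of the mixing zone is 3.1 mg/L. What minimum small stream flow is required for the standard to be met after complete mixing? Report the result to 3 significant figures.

5250 L/s

Set C_mix = 3.1: (Q·0.6300 + 240.0·57.10) / (Q + 240.0) = 3.1
→ Q = 240.0·(57.10 − 3.1)/(3.1 − 0.6300) = 5247 L/s.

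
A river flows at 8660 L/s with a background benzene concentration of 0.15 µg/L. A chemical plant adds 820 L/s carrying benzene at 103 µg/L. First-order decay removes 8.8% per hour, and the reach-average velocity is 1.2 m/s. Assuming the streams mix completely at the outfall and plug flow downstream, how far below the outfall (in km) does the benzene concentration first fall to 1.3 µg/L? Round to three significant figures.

Conservation of mass: C = (8660·0.1500 + 820.0·103.0) / 9480 = 85760/9480 = 9.046 µg/L.
8.8%/h lost → k = −ln(1 − 0.088) = 0.09212 h⁻¹.
Set 9.046·exp(−k·t) = 1.3 → t = ln(9.046/1.3)/k = 75820 s = 21.06 h.
Distance = v·t = 1.2·75820 = 90980 m = 90.98 km.

91.0 km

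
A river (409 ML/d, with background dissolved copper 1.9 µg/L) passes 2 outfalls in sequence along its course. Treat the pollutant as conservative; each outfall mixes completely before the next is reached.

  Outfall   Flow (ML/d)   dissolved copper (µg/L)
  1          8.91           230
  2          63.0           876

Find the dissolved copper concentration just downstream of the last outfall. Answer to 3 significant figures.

121 µg/L

Outfall 1: combined Q = 417.9 ML/d; C = (409.0·1.900 + 8.910·230.0)/417.9 = 6.763 µg/L.
Outfall 2: combined Q = 480.9 ML/d; C = (417.9·6.763 + 63.00·876.0)/480.9 = 120.6 µg/L.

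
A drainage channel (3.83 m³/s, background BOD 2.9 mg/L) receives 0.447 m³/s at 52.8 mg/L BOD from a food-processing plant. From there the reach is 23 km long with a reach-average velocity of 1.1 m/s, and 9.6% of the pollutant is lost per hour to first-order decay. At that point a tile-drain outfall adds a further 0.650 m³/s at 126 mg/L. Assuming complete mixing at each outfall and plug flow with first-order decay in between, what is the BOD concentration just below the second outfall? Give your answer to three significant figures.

20.5 mg/L

Flow-weighted average: C = (3.830·2.900 + 0.4470·52.80) / 4.277 = 34.71/4.277 = 8.115 mg/L; combined flow 4.277 m³/s.
Travel time t = 23·1000 / 1.1 = 20910 s = 5.808 h.
9.6%/h lost → k = −ln(1 − 0.096) = 0.1009 h⁻¹.
First-order decay: C = 8.115·exp(−k·t) = 8.115·0.5564 = 4.516 mg/L.
At the second outfall, C = (4.277·4.516 + 0.6500·126.0) / (4.277 + 0.6500) = 20.54 mg/L.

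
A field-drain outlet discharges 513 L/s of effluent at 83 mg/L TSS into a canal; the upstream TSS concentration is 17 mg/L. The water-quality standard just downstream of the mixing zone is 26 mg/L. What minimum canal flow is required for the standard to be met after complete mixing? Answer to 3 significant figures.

Set C_mix = 26: (Q·17.00 + 513.0·83.00) / (Q + 513.0) = 26
→ Q = 513.0·(83.00 − 26)/(26 − 17.00) = 3249 L/s.

3250 L/s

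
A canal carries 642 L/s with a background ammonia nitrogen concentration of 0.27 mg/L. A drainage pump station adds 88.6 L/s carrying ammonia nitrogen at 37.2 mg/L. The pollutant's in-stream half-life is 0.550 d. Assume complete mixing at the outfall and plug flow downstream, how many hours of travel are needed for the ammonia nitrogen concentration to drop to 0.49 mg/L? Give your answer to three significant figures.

43.3 h

After mixing, C = (642.0·0.2700 + 88.60·37.20) / 730.6 = 3469/730.6 = 4.749 mg/L.
Half-life 0.550 d → k = ln 2 / 0.550 = 1.260 d⁻¹.
4.749·exp(−k·t) = 0.49 → t = ln(4.749/0.49)/k = 155700 s = 43.25 h.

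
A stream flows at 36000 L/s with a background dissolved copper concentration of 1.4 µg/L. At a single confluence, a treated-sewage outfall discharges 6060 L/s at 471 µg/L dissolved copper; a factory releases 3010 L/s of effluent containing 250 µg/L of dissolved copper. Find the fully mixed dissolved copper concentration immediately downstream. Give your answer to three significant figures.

81.1 µg/L

Mixed concentration C = ΣQC/ΣQ = (36000·1.400 + 6060·471.0 + 3010·250.0) / 45070 = 3657000/45070 = 81.14 µg/L.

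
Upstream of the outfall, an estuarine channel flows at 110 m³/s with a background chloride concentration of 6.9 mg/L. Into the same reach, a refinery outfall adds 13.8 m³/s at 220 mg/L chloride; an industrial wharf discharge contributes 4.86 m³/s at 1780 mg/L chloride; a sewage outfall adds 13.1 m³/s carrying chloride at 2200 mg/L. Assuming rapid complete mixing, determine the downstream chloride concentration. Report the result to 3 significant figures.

Conservation of mass: C = (110.0·6.900 + 13.80·220.0 + 4.860·1780 + 13.10·2200) / 141.8 = 41270/141.8 = 291.1 mg/L.

291 mg/L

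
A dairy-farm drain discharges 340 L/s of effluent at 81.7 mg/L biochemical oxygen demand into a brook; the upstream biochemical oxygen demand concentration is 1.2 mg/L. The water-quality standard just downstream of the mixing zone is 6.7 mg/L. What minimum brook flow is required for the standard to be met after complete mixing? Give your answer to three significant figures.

Set C_mix = 6.7: (Q·1.200 + 340.0·81.70) / (Q + 340.0) = 6.7
→ Q = 340.0·(81.70 − 6.7)/(6.7 − 1.200) = 4636 L/s.

4640 L/s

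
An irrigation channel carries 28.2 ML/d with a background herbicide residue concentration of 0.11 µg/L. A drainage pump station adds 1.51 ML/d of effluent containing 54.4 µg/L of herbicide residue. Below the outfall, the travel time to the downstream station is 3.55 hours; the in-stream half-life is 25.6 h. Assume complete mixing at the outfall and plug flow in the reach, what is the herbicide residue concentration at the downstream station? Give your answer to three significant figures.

Mixed concentration C = ΣQC/ΣQ = (28.20·0.1100 + 1.510·54.40) / 29.71 = 85.25/29.71 = 2.869 µg/L.
Half-life 25.6 h → k = ln 2 / 25.6 = 0.02708 h⁻¹ = 0.6498 d⁻¹.
After decay, C = 2.869 × e^(−kt) = 2.869 × 0.9084 = 2.606 µg/L.

2.61 µg/L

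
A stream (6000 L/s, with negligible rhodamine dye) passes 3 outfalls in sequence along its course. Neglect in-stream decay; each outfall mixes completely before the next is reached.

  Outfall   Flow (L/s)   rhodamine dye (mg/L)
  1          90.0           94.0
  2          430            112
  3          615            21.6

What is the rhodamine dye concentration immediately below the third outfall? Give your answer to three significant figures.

Below outfall 1: Q → 6090 L/s, C = (6000·0 + 90.00·94.00)/6090 = 1.389 mg/L.
Below outfall 2: Q → 6520 L/s, C = (6090·1.389 + 430.0·112.0)/6520 = 8.684 mg/L.
Below outfall 3: Q → 7135 L/s, C = (6520·8.684 + 615.0·21.60)/7135 = 9.797 mg/L.

9.80 mg/L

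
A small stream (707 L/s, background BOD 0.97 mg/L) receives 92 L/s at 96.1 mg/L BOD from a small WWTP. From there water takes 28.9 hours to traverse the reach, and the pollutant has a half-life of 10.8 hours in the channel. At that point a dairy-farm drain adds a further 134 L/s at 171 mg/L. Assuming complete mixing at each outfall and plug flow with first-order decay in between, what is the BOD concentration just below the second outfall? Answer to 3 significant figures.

26.2 mg/L

Conservation of mass: C = (707.0·0.9700 + 92.00·96.10) / 799.0 = 9527/799.0 = 11.92 mg/L; combined flow 799.0 L/s.
Half-life 10.8 h → k = ln 2 / 10.8 = 0.06418 h⁻¹ = 1.540 d⁻¹.
Applying C = C₀e^(−kt): 11.92 × 0.1565 = 1.866 mg/L.
Second outfall: C = (799.0·1.866 + 134.0·171.0)/933.0 = 26.16 mg/L.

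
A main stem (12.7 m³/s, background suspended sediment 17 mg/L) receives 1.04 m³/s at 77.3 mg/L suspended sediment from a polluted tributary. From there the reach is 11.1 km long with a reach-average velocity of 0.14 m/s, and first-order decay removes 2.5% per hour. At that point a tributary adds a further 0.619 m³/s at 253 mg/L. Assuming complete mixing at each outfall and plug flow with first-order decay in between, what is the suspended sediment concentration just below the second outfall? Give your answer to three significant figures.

22.7 mg/L

After mixing, C = (12.70·17.00 + 1.040·77.30) / 13.74 = 296.3/13.74 = 21.56 mg/L; combined flow 13.74 m³/s.
Travel time t = 11.1·1000 / 0.14 = 79290 s = 22.02 h.
2.5%/h lost → k = −ln(1 − 0.025) = 0.02532 h⁻¹.
First-order decay: C = 21.56·exp(−k·t) = 21.56·0.5726 = 12.35 mg/L.
At the second outfall, C = (13.74·12.35 + 0.6190·253.0) / (13.74 + 0.6190) = 22.72 mg/L.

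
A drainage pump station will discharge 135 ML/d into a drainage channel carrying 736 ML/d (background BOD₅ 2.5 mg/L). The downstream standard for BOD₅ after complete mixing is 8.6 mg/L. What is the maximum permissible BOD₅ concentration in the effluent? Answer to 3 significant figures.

41.9 mg/L

At the limit, (Qr·Cr + Qe·Cₑ)/(Qr + Qe) = 8.6:
Cₑ = (871.0·8.6 − 736.0·2.500) / 135.0 = 41.86 mg/L.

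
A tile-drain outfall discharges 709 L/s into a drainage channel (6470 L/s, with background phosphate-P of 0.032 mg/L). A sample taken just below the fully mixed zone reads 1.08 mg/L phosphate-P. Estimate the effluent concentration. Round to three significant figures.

Mass balance: 6470·0.03200 + 709.0·Cₑ = 7179·1.080
→ Cₑ = (7179·1.080 − 6470·0.03200) / 709.0 = 10.64 mg/L.

10.6 mg/L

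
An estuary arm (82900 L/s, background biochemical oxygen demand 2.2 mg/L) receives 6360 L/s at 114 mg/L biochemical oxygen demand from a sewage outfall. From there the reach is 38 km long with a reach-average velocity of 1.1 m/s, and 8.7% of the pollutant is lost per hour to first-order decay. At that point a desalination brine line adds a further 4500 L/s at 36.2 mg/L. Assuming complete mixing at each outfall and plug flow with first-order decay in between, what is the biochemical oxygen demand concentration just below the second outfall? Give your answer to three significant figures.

5.78 mg/L

Conservation of mass: C = (82900·2.200 + 6360·114.0) / 89260 = 907400/89260 = 10.17 mg/L; combined flow 89260 L/s.
Travel time t = 38·1000 / 1.1 = 34550 s = 9.596 h.
8.7%/h lost → k = −ln(1 − 0.087) = 0.09102 h⁻¹.
Decay over the reach: 10.17·exp(−kt) = 10.17·0.4175 = 4.245 mg/L.
At the second outfall, C = (89260·4.245 + 4500·36.20) / (89260 + 4500) = 5.778 mg/L.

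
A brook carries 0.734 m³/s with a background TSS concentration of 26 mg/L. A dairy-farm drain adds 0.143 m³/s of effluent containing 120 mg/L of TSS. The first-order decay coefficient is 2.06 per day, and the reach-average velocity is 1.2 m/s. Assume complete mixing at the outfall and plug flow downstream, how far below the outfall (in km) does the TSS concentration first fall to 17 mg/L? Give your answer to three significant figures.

Flow-weighted average: C = (0.7340·26.00 + 0.1430·120.0) / 0.8770 = 36.24/0.8770 = 41.33 mg/L.
Set 41.33·exp(−k·t) = 17 → t = ln(41.33/17)/k = 37260 s = 10.35 h.
Distance = v·t = 1.2·37260 = 44710 m = 44.71 km.

44.7 km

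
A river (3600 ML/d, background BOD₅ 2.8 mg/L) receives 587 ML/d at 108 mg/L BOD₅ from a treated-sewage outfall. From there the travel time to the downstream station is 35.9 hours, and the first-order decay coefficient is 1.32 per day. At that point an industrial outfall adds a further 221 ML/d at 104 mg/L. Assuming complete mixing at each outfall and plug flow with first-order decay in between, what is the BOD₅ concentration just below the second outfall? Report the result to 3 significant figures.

Mixed concentration C = ΣQC/ΣQ = (3600·2.800 + 587.0·108.0) / 4187 = 73480/4187 = 17.55 mg/L; combined flow 4187 ML/d.
Applying C = C₀e^(−kt): 17.55 × 0.1388 = 2.436 mg/L.
At the second outfall, C = (4187·2.436 + 221.0·104.0) / (4187 + 221.0) = 7.528 mg/L.

7.53 mg/L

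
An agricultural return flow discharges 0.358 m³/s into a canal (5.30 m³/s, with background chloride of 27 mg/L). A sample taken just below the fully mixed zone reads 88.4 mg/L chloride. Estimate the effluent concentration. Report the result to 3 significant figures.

997 mg/L

Mass balance: 5.300·27.00 + 0.3580·Cₑ = 5.658·88.40
→ Cₑ = (5.658·88.40 − 5.300·27.00) / 0.3580 = 997.4 mg/L.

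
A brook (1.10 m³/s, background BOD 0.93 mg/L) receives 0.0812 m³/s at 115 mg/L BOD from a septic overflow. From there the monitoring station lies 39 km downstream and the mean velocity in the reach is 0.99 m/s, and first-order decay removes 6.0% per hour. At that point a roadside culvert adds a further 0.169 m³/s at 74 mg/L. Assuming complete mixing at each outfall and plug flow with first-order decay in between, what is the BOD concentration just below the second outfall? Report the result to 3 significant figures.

13.2 mg/L

Mixed concentration C = ΣQC/ΣQ = (1.100·0.9300 + 0.08120·115.0) / 1.181 = 10.36/1.181 = 8.772 mg/L; combined flow 1.181 m³/s.
Travel time t = 39·1000 / 0.99 = 39390 s = 10.94 h.
6.0%/h lost → k = −ln(1 − 0.06) = 0.06188 h⁻¹.
Applying C = C₀e^(−kt): 8.772 × 0.5081 = 4.457 mg/L.
Second outfall: C = (1.181·4.457 + 0.1690·74.00)/1.350 = 13.16 mg/L.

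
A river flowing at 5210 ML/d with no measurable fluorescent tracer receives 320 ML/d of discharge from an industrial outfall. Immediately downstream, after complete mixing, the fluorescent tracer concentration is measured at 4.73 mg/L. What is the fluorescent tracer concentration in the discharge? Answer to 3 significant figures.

81.7 mg/L

Mass balance: 5210·0 + 320.0·Cₑ = 5530·4.730
→ Cₑ = (5530·4.730 − 5210·0) / 320.0 = 81.74 mg/L.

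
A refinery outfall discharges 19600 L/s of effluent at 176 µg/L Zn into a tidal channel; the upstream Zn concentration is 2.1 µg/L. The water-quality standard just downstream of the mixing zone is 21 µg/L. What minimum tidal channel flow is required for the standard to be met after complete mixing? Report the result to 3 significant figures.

Set C_mix = 21: (Q·2.100 + 19600·176.0) / (Q + 19600) = 21
→ Q = 19600·(176.0 − 21)/(21 − 2.100) = 160700 L/s.

161000 L/s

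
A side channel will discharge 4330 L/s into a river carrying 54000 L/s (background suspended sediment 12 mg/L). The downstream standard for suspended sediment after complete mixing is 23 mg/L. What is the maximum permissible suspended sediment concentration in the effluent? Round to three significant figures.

At the limit, (Qr·Cr + Qe·Cₑ)/(Qr + Qe) = 23:
Cₑ = (58330·23 − 54000·12.00) / 4330 = 160.2 mg/L.

160 mg/L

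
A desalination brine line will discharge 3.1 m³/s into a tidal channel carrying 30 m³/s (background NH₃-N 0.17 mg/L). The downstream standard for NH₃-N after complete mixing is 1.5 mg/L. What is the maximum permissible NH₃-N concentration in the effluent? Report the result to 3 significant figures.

At the limit, (Qr·Cr + Qe·Cₑ)/(Qr + Qe) = 1.5:
Cₑ = (33.10·1.5 − 30.00·0.1700) / 3.100 = 14.37 mg/L.

14.4 mg/L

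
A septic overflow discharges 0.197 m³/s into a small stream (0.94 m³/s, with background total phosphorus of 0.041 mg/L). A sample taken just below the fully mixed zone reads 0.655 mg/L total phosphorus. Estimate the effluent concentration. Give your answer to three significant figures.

3.58 mg/L

Mass balance: 0.9400·0.04100 + 0.1970·Cₑ = 1.137·0.6550
→ Cₑ = (1.137·0.6550 − 0.9400·0.04100) / 0.1970 = 3.585 mg/L.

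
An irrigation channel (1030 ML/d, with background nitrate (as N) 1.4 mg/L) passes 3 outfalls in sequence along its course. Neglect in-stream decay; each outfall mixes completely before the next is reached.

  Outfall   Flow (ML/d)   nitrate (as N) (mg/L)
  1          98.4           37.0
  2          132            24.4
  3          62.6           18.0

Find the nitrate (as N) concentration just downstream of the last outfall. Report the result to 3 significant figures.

Below outfall 1: Q → 1128 ML/d, C = (1030·1.400 + 98.40·37.00)/1128 = 4.504 mg/L.
Below outfall 2: Q → 1260 ML/d, C = (1128·4.504 + 132.0·24.40)/1260 = 6.588 mg/L.
Below outfall 3: Q → 1323 ML/d, C = (1260·6.588 + 62.60·18.00)/1323 = 7.128 mg/L.

7.13 mg/L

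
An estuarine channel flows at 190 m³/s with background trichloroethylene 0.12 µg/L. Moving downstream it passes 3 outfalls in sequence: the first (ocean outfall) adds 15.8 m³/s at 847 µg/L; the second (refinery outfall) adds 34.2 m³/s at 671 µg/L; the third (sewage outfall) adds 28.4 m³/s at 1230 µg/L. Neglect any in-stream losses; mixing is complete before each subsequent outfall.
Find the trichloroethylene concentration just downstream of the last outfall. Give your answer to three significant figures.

266 µg/L

Outfall 1: combined Q = 205.8 m³/s; C = (190.0·0.1200 + 15.80·847.0)/205.8 = 65.14 µg/L.
Outfall 2: combined Q = 240.0 m³/s; C = (205.8·65.14 + 34.20·671.0)/240.0 = 151.5 µg/L.
Outfall 3: combined Q = 268.4 m³/s; C = (240.0·151.5 + 28.40·1230)/268.4 = 265.6 µg/L.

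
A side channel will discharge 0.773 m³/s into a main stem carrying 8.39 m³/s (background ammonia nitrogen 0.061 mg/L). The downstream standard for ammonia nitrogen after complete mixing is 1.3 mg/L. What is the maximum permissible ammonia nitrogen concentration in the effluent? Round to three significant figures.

14.7 mg/L

At the limit, (Qr·Cr + Qe·Cₑ)/(Qr + Qe) = 1.3:
Cₑ = (9.163·1.3 − 8.390·0.06100) / 0.7730 = 14.75 mg/L.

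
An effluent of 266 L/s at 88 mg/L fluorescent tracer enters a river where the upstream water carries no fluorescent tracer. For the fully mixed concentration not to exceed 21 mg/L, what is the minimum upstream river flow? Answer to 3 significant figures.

Set C_mix = 21: (Q·0 + 266.0·88.00) / (Q + 266.0) = 21
→ Q = 266.0·(88.00 − 21)/(21 − 0) = 848.7 L/s.

849 L/s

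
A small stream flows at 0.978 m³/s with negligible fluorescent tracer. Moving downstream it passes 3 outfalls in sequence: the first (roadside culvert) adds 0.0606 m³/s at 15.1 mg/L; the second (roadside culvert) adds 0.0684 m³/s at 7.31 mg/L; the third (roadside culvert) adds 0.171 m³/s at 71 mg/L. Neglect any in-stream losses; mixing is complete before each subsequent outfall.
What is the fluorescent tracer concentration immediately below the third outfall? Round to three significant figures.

10.6 mg/L

Below outfall 1: Q → 1.039 m³/s, C = (0.9780·0 + 0.06060·15.10)/1.039 = 0.8811 mg/L.
Below outfall 2: Q → 1.107 m³/s, C = (1.039·0.8811 + 0.06840·7.310)/1.107 = 1.278 mg/L.
Below outfall 3: Q → 1.278 m³/s, C = (1.107·1.278 + 0.1710·71.00)/1.278 = 10.61 mg/L.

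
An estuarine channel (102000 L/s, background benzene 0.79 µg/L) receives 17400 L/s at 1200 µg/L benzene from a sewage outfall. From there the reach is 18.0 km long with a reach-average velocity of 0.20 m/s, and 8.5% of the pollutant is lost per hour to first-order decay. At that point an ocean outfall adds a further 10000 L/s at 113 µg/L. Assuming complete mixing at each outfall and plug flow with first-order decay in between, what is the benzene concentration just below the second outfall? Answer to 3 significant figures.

26.3 µg/L

Flow-weighted average: C = (102000·0.7900 + 17400·1200) / 119400 = 20960000/119400 = 175.5 µg/L; combined flow 119400 L/s.
Travel time t = 18.0·1000 / 0.20 = 90000 s = 25.00 h.
8.5%/h lost → k = −ln(1 − 0.085) = 0.08883 h⁻¹.
First-order decay: C = 175.5·exp(−k·t) = 175.5·0.1085 = 19.05 µg/L.
Second outfall: C = (119400·19.05 + 10000·113.0)/129400 = 26.31 µg/L.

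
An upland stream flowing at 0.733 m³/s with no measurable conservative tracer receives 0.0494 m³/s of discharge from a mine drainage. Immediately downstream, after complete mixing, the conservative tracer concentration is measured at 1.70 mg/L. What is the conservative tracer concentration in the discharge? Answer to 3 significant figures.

Mass balance: 0.7330·0 + 0.04940·Cₑ = 0.7824·1.700
→ Cₑ = (0.7824·1.700 − 0.7330·0) / 0.04940 = 26.92 mg/L.

26.9 mg/L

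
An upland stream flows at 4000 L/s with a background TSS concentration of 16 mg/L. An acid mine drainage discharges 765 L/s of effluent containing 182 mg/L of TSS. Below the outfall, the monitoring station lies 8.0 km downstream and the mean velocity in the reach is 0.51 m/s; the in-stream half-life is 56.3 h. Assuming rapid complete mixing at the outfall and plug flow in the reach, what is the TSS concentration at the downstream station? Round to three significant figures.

40.4 mg/L

Mass balance: C = (4000·16.00 + 765.0·182.0) / 4765 = 203200/4765 = 42.65 mg/L.
Travel time t = 8.0·1000 / 0.51 = 15690 s = 4.357 h.
Half-life 56.3 h → k = ln 2 / 56.3 = 0.01231 h⁻¹ = 0.2955 d⁻¹.
First-order decay: C = 42.65·exp(−k·t) = 42.65·0.9478 = 40.42 mg/L.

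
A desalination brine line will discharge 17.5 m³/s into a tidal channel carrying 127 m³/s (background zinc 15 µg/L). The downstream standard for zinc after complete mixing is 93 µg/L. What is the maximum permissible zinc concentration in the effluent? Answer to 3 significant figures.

659 µg/L

At the limit, (Qr·Cr + Qe·Cₑ)/(Qr + Qe) = 93:
Cₑ = (144.5·93 − 127.0·15.00) / 17.50 = 659.1 µg/L.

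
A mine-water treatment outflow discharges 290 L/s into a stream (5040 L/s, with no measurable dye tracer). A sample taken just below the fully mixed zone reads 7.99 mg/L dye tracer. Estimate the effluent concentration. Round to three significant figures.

147 mg/L

Mass balance: 5040·0 + 290.0·Cₑ = 5330·7.990
→ Cₑ = (5330·7.990 − 5040·0) / 290.0 = 146.9 mg/L.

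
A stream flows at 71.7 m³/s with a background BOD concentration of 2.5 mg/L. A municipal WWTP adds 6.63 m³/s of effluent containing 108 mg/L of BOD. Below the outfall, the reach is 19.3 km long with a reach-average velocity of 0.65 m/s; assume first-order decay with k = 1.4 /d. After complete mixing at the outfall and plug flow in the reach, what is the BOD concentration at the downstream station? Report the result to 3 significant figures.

7.06 mg/L

Conservation of mass: C = (71.70·2.500 + 6.630·108.0) / 78.33 = 895.3/78.33 = 11.43 mg/L.
Travel time t = 19.3·1000 / 0.65 = 29690 s = 8.248 h.
Applying C = C₀e^(−kt): 11.43 × 0.6181 = 7.065 mg/L.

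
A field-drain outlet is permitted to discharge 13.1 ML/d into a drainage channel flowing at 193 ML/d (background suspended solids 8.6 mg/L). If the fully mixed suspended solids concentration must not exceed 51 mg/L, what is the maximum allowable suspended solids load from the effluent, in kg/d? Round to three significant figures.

8850 kg/d

Mass balance at the limit: 193.0·8.600 + 13.10·Cₑ = 206.1·51 → Cₑ = 675.7 mg/L.
13.10 ML/d = 0.1516 m³/s. Load = 0.1516 m³/s × 675.7 g/m³ × 86 400 s/d = 8851 kg/d.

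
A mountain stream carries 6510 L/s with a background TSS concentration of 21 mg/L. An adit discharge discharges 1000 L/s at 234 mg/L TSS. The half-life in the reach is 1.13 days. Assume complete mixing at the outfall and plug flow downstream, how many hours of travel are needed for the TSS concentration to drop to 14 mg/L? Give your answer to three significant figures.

After mixing, C = (6510·21.00 + 1000·234.0) / 7510 = 370700/7510 = 49.36 mg/L.
Half-life 1.13 d → k = ln 2 / 1.13 = 0.6134 d⁻¹.
49.36·exp(−k·t) = 14 → t = ln(49.36/14)/k = 177500 s = 49.30 h.

49.3 h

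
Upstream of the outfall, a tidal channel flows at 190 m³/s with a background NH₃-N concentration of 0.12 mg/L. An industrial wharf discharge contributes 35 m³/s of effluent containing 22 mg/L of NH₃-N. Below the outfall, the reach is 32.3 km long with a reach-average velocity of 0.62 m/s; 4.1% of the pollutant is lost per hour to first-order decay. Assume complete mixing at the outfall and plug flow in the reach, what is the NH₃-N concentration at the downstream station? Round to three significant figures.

Mass balance: C = (190.0·0.1200 + 35.00·22.00) / 225.0 = 792.8/225.0 = 3.524 mg/L.
Travel time t = 32.3·1000 / 0.62 = 52100 s = 14.47 h.
4.1%/h lost → k = −ln(1 − 0.041) = 0.04186 h⁻¹.
First-order decay: C = 3.524·exp(−k·t) = 3.524·0.5456 = 1.923 mg/L.

1.92 mg/L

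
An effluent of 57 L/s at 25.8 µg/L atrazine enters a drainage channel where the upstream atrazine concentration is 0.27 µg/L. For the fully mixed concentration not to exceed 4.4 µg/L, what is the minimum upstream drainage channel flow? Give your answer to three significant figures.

295 L/s

Set C_mix = 4.4: (Q·0.2700 + 57.00·25.80) / (Q + 57.00) = 4.4
→ Q = 57.00·(25.80 − 4.4)/(4.4 − 0.2700) = 295.4 L/s.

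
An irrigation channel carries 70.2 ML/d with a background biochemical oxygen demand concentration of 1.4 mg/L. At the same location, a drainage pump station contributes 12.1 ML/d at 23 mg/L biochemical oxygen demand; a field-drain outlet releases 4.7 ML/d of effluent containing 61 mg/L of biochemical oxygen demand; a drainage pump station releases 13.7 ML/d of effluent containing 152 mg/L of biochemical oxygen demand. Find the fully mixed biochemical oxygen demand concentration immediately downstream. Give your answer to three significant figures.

Mixed concentration C = ΣQC/ΣQ = (70.20·1.400 + 12.10·23.00 + 4.700·61.00 + 13.70·152.0) / 100.7 = 2746/100.7 = 27.27 mg/L.

27.3 mg/L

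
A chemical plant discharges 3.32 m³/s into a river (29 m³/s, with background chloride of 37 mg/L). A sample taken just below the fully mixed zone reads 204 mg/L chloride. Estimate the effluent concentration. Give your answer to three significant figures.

Mass balance: 29.00·37.00 + 3.320·Cₑ = 32.32·204.0
→ Cₑ = (32.32·204.0 − 29.00·37.00) / 3.320 = 1663 mg/L.

1660 mg/L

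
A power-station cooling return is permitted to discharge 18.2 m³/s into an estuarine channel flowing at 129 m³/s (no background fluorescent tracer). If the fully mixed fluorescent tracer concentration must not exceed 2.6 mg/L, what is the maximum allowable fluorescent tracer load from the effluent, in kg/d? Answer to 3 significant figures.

33100 kg/d

Mass balance at the limit: 129.0·0 + 18.20·Cₑ = 147.2·2.6 → Cₑ = 21.03 mg/L.
Load = 18.20 m³/s × 21.03 g/m³ × 86 400 s/d = 33070 kg/d.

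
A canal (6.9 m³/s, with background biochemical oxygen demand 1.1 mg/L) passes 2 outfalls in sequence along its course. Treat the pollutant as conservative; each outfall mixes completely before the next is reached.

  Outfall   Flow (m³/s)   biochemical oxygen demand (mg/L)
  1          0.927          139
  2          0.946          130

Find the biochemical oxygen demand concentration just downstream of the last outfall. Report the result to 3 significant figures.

29.6 mg/L

Below outfall 1: Q → 7.827 m³/s, C = (6.900·1.100 + 0.9270·139.0)/7.827 = 17.43 mg/L.
Below outfall 2: Q → 8.773 m³/s, C = (7.827·17.43 + 0.9460·130.0)/8.773 = 29.57 mg/L.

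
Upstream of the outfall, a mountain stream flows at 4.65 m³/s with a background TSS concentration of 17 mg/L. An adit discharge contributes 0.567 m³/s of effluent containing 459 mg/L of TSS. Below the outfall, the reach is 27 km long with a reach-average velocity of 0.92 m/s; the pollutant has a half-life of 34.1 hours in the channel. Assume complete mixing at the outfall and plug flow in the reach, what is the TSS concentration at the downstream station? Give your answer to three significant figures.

55.1 mg/L

Mass balance: C = (4.650·17.00 + 0.5670·459.0) / 5.217 = 339.3/5.217 = 65.04 mg/L.
Travel time t = 27·1000 / 0.92 = 29350 s = 8.152 h.
Half-life 34.1 h → k = ln 2 / 34.1 = 0.02033 h⁻¹ = 0.4878 d⁻¹.
After decay, C = 65.04 × e^(−kt) = 65.04 × 0.8473 = 55.11 mg/L.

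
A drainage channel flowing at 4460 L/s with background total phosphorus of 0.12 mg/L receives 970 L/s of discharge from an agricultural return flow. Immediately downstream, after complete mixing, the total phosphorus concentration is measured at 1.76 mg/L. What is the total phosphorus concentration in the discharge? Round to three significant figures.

Mass balance: 4460·0.1200 + 970.0·Cₑ = 5430·1.760
→ Cₑ = (5430·1.760 − 4460·0.1200) / 970.0 = 9.301 mg/L.

9.30 mg/L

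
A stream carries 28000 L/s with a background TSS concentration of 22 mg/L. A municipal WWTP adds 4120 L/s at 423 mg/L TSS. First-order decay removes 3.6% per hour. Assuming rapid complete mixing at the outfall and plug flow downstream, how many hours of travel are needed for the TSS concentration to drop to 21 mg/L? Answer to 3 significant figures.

Flow-weighted average: C = (28000·22.00 + 4120·423.0) / 32120 = 2359000/32120 = 73.44 mg/L.
3.6%/h lost → k = −ln(1 − 0.036) = 0.03666 h⁻¹.
73.44·exp(−k·t) = 21 → t = ln(73.44/21)/k = 122900 s = 34.14 h.

34.1 h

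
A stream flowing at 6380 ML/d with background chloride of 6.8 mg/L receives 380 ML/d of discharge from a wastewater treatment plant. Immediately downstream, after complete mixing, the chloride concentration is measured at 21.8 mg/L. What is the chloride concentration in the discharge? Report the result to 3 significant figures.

274 mg/L

Mass balance: 6380·6.800 + 380.0·Cₑ = 6760·21.80
→ Cₑ = (6760·21.80 − 6380·6.800) / 380.0 = 273.6 mg/L.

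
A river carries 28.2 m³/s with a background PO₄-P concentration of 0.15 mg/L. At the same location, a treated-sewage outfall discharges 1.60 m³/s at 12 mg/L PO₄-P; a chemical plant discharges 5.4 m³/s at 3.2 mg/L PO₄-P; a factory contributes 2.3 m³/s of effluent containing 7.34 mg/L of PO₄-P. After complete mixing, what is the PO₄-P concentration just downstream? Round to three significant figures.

1.54 mg/L

Flow-weighted average: C = (28.20·0.1500 + 1.600·12.00 + 5.400·3.200 + 2.300·7.340) / 37.50 = 57.59/37.50 = 1.536 mg/L.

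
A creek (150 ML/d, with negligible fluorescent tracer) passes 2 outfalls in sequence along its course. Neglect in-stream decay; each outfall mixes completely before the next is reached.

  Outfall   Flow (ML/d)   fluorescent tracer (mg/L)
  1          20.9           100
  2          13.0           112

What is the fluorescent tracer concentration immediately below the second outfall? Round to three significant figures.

19.3 mg/L

Outfall 1: combined Q = 170.9 ML/d; C = (150.0·0 + 20.90·100.0)/170.9 = 12.23 mg/L.
Outfall 2: combined Q = 183.9 ML/d; C = (170.9·12.23 + 13.00·112.0)/183.9 = 19.28 mg/L.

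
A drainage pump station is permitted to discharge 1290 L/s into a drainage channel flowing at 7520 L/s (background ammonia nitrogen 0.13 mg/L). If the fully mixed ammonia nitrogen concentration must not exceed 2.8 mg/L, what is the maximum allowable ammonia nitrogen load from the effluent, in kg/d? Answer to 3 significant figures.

2050 kg/d

Mass balance at the limit: 7520·0.1300 + 1290·Cₑ = 8810·2.8 → Cₑ = 18.36 mg/L.
1290 L/s = 1.290 m³/s. Load = 1.290 m³/s × 18.36 g/m³ × 86 400 s/d = 2047 kg/d.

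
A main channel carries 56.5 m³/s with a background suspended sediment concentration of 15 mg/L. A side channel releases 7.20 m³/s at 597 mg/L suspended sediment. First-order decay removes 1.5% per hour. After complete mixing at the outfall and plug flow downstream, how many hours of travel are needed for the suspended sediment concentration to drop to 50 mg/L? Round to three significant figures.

Conservation of mass: C = (56.50·15.00 + 7.200·597.0) / 63.70 = 5146/63.70 = 80.78 mg/L.
1.5%/h lost → k = −ln(1 − 0.015) = 0.01511 h⁻¹.
80.78·exp(−k·t) = 50 → t = ln(80.78/50)/k = 114300 s = 31.74 h.

31.7 h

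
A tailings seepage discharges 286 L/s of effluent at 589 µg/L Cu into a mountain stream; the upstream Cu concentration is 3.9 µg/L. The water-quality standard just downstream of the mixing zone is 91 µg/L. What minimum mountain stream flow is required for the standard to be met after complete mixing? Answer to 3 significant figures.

Set C_mix = 91: (Q·3.900 + 286.0·589.0) / (Q + 286.0) = 91
→ Q = 286.0·(589.0 − 91)/(91 − 3.900) = 1635 L/s.

1640 L/s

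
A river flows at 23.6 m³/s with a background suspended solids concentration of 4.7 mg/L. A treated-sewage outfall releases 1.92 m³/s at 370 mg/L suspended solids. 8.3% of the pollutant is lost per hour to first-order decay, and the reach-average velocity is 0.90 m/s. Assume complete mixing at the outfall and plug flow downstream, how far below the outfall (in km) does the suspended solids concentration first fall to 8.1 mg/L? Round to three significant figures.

51.6 km

Mass balance: C = (23.60·4.700 + 1.920·370.0) / 25.52 = 821.3/25.52 = 32.18 mg/L.
8.3%/h lost → k = −ln(1 − 0.083) = 0.08665 h⁻¹.
Set 32.18·exp(−k·t) = 8.1 → t = ln(32.18/8.1)/k = 57320 s = 15.92 h.
Distance = v·t = 0.90·57320 = 51590 m = 51.59 km.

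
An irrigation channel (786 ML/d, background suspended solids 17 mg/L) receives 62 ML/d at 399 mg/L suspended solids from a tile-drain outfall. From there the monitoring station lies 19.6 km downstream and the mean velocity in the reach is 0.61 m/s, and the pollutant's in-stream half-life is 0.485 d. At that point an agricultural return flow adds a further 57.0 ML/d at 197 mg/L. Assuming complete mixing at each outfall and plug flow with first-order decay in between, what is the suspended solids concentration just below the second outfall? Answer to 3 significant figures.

Conservation of mass: C = (786.0·17.00 + 62.00·399.0) / 848.0 = 38100/848.0 = 44.93 mg/L; combined flow 848.0 ML/d.
Travel time t = 19.6·1000 / 0.61 = 32130 s = 8.925 h.
Half-life 0.485 d → k = ln 2 / 0.485 = 1.429 d⁻¹.
After decay, C = 44.93 × e^(−kt) = 44.93 × 0.5877 = 26.41 mg/L.
Second outfall: C = (848.0·26.41 + 57.00·197.0)/905.0 = 37.15 mg/L.

37.2 mg/L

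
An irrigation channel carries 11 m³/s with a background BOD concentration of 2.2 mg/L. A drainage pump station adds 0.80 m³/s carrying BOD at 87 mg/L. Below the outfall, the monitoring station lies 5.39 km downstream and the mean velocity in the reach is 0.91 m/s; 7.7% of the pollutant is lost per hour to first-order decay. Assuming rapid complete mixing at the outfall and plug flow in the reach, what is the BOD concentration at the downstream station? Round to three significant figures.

Flow-weighted average: C = (11.00·2.200 + 0.8000·87.00) / 11.80 = 93.80/11.80 = 7.949 mg/L.
Travel time t = 5.39·1000 / 0.91 = 5923 s = 1.645 h.
7.7%/h lost → k = −ln(1 − 0.077) = 0.08013 h⁻¹.
Applying C = C₀e^(−kt): 7.949 × 0.8765 = 6.967 mg/L.

6.97 mg/L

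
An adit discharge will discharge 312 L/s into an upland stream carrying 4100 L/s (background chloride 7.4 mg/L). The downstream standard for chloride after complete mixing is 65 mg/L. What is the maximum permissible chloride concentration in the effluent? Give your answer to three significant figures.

At the limit, (Qr·Cr + Qe·Cₑ)/(Qr + Qe) = 65:
Cₑ = (4412·65 − 4100·7.400) / 312.0 = 821.9 mg/L.

822 mg/L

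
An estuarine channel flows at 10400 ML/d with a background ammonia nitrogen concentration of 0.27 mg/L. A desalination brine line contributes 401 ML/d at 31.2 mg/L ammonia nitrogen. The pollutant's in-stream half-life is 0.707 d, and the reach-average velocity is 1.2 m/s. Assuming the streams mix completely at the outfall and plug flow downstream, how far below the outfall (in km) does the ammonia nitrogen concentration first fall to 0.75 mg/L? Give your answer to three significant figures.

After mixing, C = (10400·0.2700 + 401.0·31.20) / 10800 = 15320/10800 = 1.418 mg/L.
Half-life 0.707 d → k = ln 2 / 0.707 = 0.9804 d⁻¹.
Set 1.418·exp(−k·t) = 0.75 → t = ln(1.418/0.75)/k = 56150 s = 15.60 h.
Distance = v·t = 1.2·56150 = 67380 m = 67.38 km.

67.4 km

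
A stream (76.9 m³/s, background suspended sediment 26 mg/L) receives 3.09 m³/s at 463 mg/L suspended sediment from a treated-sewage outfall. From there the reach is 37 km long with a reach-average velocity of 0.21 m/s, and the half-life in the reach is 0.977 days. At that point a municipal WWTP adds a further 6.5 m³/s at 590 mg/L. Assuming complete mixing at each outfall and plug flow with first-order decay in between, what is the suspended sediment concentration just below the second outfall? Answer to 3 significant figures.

Flow-weighted average: C = (76.90·26.00 + 3.090·463.0) / 79.99 = 3430/79.99 = 42.88 mg/L; combined flow 79.99 m³/s.
Travel time t = 37·1000 / 0.21 = 176200 s = 48.94 h.
Half-life 0.977 d → k = ln 2 / 0.977 = 0.7095 d⁻¹.
Decay over the reach: 42.88·exp(−kt) = 42.88·0.2353 = 10.09 mg/L.
At the second outfall, C = (79.99·10.09 + 6.500·590.0) / (79.99 + 6.500) = 53.67 mg/L.

53.7 mg/L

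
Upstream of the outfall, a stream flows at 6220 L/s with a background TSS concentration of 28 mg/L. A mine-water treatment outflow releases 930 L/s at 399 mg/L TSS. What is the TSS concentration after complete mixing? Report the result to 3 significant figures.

76.3 mg/L

Flow-weighted average: C = (6220·28.00 + 930.0·399.0) / 7150 = 545200/7150 = 76.26 mg/L.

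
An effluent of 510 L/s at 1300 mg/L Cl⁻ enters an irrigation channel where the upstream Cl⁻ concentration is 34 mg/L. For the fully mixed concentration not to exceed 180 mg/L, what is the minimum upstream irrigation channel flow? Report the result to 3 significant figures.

Set C_mix = 180: (Q·34.00 + 510.0·1300) / (Q + 510.0) = 180
→ Q = 510.0·(1300 − 180)/(180 − 34.00) = 3912 L/s.

3910 L/s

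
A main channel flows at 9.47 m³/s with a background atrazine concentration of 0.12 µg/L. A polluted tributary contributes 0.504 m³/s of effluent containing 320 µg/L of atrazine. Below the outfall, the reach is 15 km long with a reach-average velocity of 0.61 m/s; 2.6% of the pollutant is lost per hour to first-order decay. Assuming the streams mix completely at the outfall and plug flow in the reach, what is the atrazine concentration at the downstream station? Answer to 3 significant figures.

Conservation of mass: C = (9.470·0.1200 + 0.5040·320.0) / 9.974 = 162.4/9.974 = 16.28 µg/L.
Travel time t = 15·1000 / 0.61 = 24590 s = 6.831 h.
2.6%/h lost → k = −ln(1 − 0.026) = 0.02634 h⁻¹.
Decay over the reach: 16.28·exp(−kt) = 16.28·0.8353 = 13.60 µg/L.

13.6 µg/L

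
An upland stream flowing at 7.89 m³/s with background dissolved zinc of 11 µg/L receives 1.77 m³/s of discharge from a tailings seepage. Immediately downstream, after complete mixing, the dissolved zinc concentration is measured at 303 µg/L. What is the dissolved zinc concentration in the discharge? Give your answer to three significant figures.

1600 µg/L

Mass balance: 7.890·11.00 + 1.770·Cₑ = 9.660·303.0
→ Cₑ = (9.660·303.0 − 7.890·11.00) / 1.770 = 1605 µg/L.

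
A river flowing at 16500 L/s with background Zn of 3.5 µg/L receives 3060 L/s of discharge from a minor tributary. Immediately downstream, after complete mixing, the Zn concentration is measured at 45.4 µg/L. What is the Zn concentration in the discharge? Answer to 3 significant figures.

Mass balance: 16500·3.500 + 3060·Cₑ = 19560·45.40
→ Cₑ = (19560·45.40 − 16500·3.500) / 3060 = 271.3 µg/L.

271 µg/L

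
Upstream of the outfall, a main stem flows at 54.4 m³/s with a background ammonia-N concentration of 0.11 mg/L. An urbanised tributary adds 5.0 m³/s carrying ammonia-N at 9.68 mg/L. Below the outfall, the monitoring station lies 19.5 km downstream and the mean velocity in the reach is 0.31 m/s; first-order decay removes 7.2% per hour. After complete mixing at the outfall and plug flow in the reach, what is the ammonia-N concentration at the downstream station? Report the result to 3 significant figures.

0.248 mg/L

Conservation of mass: C = (54.40·0.1100 + 5.000·9.680) / 59.40 = 54.38/59.40 = 0.9156 mg/L.
Travel time t = 19.5·1000 / 0.31 = 62900 s = 17.47 h.
7.2%/h lost → k = −ln(1 − 0.072) = 0.07472 h⁻¹.
First-order decay: C = 0.9156·exp(−k·t) = 0.9156·0.2710 = 0.2481 mg/L.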